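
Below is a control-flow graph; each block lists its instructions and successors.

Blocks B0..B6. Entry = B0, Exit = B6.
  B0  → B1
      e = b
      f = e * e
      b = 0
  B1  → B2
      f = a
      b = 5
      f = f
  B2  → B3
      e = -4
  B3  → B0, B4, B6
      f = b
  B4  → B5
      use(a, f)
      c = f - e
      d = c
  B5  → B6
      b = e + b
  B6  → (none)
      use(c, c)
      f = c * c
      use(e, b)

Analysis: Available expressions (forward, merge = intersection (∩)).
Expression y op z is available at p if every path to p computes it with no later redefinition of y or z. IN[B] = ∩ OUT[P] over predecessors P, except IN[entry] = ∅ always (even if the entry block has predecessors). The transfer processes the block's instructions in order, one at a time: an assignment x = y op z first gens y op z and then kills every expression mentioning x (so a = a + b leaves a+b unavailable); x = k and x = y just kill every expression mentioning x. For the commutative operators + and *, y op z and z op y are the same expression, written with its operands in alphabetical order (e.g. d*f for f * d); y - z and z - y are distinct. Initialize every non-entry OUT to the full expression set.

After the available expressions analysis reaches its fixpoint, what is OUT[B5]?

Answer: {f-e}

Working:
Converged values:
  B0: | IN={} | OUT={e*e}
  B1: | IN={e*e} | OUT={e*e}
  B2: | IN={e*e} | OUT={}
  B3: | IN={} | OUT={}
  B4: | IN={} | OUT={f-e}
  B5: | IN={f-e} | OUT={f-e}
  B6: | IN={} | OUT={c*c}

Merge at B5: IN[B5] = OUT[B4] = {f-e}
Applying B5's transfer function to that IN value gives OUT[B5] (row B5 above).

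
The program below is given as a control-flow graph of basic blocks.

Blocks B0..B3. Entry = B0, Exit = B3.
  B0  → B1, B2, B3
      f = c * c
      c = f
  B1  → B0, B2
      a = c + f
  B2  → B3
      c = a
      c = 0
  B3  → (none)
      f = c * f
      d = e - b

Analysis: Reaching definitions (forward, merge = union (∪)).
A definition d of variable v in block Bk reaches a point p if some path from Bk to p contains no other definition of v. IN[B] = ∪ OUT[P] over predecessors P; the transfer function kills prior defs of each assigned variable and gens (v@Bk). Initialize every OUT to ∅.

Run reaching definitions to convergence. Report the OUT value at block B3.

Answer: {a@B1, c@B0, c@B2, d@B3, f@B3}

Derivation:
Converged values:
  B0:   IN={a@B1, c@B0, f@B0}   OUT={a@B1, c@B0, f@B0}
  B1:   IN={a@B1, c@B0, f@B0}   OUT={a@B1, c@B0, f@B0}
  B2:   IN={a@B1, c@B0, f@B0}   OUT={a@B1, c@B2, f@B0}
  B3:   IN={a@B1, c@B0, c@B2, f@B0}   OUT={a@B1, c@B0, c@B2, d@B3, f@B3}

Merge at B3: IN[B3] = OUT[B0] ⊔ OUT[B2] = {a@B1, c@B0, c@B2, f@B0}
Applying B3's transfer function to that IN value gives OUT[B3] (row B3 above).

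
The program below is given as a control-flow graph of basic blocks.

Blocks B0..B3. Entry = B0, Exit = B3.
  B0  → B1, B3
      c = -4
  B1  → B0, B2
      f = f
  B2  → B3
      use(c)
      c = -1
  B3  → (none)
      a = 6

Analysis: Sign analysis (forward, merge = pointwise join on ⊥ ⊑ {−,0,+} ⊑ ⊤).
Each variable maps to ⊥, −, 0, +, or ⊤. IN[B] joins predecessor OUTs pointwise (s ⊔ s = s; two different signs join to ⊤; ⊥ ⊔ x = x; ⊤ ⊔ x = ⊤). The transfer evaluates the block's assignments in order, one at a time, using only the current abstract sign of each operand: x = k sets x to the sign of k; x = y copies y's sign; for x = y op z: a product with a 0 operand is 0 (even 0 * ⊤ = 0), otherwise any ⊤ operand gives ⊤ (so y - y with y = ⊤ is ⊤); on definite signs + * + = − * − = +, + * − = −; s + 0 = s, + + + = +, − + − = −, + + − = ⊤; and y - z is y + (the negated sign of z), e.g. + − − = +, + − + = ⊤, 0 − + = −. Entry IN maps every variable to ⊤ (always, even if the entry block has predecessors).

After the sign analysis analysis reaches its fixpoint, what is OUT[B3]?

Answer: {a: +, b: ⊤, c: -, d: ⊤, e: ⊤, f: ⊤}

Derivation:
Per-block solution:
  B0: | IN=(all ⊤) | OUT={c:-; rest ⊤}
  B1: | IN={c:-; rest ⊤} | OUT={c:-; rest ⊤}
  B2: | IN={c:-; rest ⊤} | OUT={c:-; rest ⊤}
  B3: | IN={c:-; rest ⊤} | OUT={a:+, c:-; rest ⊤}

Merge at B3: IN[B3] = OUT[B0] ⊔ OUT[B2] = {a: ⊤, b: ⊤, c: -, d: ⊤, e: ⊤, f: ⊤}
Applying B3's transfer function to that IN value gives OUT[B3] (row B3 above).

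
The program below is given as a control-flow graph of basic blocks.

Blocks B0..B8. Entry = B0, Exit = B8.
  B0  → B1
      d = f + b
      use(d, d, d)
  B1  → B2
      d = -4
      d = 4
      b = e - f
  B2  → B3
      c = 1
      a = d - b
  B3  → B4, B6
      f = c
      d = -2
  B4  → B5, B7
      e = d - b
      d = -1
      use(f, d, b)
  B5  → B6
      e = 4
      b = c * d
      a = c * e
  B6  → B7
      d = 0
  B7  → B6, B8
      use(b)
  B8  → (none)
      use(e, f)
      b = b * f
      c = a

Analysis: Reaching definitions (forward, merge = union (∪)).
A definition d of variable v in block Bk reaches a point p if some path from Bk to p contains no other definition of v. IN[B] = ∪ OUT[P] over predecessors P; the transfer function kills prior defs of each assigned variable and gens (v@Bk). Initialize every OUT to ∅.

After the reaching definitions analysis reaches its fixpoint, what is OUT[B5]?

Answer: {a@B5, b@B5, c@B2, d@B4, e@B5, f@B3}

Derivation:
Fixpoint table:
  B0:   IN={}   OUT={d@B0}
  B1:   IN={d@B0}   OUT={b@B1, d@B1}
  B2:   IN={b@B1, d@B1}   OUT={a@B2, b@B1, c@B2, d@B1}
  B3:   IN={a@B2, b@B1, c@B2, d@B1}   OUT={a@B2, b@B1, c@B2, d@B3, f@B3}
  B4:   IN={a@B2, b@B1, c@B2, d@B3, f@B3}   OUT={a@B2, b@B1, c@B2, d@B4, e@B4, f@B3}
  B5:   IN={a@B2, b@B1, c@B2, d@B4, e@B4, f@B3}   OUT={a@B5, b@B5, c@B2, d@B4, e@B5, f@B3}
  B6:   IN={a@B2, a@B5, b@B1, b@B5, c@B2, d@B3, d@B4, d@B6, e@B4, e@B5, f@B3}   OUT={a@B2, a@B5, b@B1, b@B5, c@B2, d@B6, e@B4, e@B5, f@B3}
  B7:   IN={a@B2, a@B5, b@B1, b@B5, c@B2, d@B4, d@B6, e@B4, e@B5, f@B3}   OUT={a@B2, a@B5, b@B1, b@B5, c@B2, d@B4, d@B6, e@B4, e@B5, f@B3}
  B8:   IN={a@B2, a@B5, b@B1, b@B5, c@B2, d@B4, d@B6, e@B4, e@B5, f@B3}   OUT={a@B2, a@B5, b@B8, c@B8, d@B4, d@B6, e@B4, e@B5, f@B3}

Merge at B5: IN[B5] = OUT[B4] = {a@B2, b@B1, c@B2, d@B4, e@B4, f@B3}
Applying B5's transfer function to that IN value gives OUT[B5] (row B5 above).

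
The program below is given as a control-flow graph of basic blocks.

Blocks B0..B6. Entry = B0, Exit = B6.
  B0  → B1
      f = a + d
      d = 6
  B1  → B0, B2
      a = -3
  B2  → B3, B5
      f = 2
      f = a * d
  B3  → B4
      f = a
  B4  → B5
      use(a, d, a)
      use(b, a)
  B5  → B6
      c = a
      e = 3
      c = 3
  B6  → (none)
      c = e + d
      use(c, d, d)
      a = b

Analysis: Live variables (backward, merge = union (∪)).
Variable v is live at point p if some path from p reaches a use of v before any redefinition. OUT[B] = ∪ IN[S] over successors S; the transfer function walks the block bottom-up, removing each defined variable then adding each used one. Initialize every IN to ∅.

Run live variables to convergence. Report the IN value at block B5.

Fixpoint table:
  B0:   IN={a, b, d}   OUT={b, d}
  B1:   IN={b, d}   OUT={a, b, d}
  B2:   IN={a, b, d}   OUT={a, b, d}
  B3:   IN={a, b, d}   OUT={a, b, d}
  B4:   IN={a, b, d}   OUT={a, b, d}
  B5:   IN={a, b, d}   OUT={b, d, e}
  B6:   IN={b, d, e}   OUT={}

Merge at B5: OUT[B5] = IN[B6] = {b, d, e}
Applying B5's transfer function to that OUT value gives IN[B5] (row B5 above).

Answer: {a, b, d}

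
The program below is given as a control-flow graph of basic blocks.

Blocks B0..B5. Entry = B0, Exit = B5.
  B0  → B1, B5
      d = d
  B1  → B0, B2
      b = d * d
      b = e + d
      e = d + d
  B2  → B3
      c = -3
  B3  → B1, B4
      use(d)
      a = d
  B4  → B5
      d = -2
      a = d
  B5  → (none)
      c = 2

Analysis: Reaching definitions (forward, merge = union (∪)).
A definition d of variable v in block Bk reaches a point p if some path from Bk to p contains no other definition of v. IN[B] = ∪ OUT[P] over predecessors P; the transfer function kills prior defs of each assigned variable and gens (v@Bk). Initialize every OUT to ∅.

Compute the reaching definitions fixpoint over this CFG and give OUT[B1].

Per-block solution:
  B0:   IN={a@B3, b@B1, c@B2, d@B0, e@B1}   OUT={a@B3, b@B1, c@B2, d@B0, e@B1}
  B1:   IN={a@B3, b@B1, c@B2, d@B0, e@B1}   OUT={a@B3, b@B1, c@B2, d@B0, e@B1}
  B2:   IN={a@B3, b@B1, c@B2, d@B0, e@B1}   OUT={a@B3, b@B1, c@B2, d@B0, e@B1}
  B3:   IN={a@B3, b@B1, c@B2, d@B0, e@B1}   OUT={a@B3, b@B1, c@B2, d@B0, e@B1}
  B4:   IN={a@B3, b@B1, c@B2, d@B0, e@B1}   OUT={a@B4, b@B1, c@B2, d@B4, e@B1}
  B5:   IN={a@B3, a@B4, b@B1, c@B2, d@B0, d@B4, e@B1}   OUT={a@B3, a@B4, b@B1, c@B5, d@B0, d@B4, e@B1}

Merge at B1: IN[B1] = OUT[B0] ⊔ OUT[B3] = {a@B3, b@B1, c@B2, d@B0, e@B1}
Applying B1's transfer function to that IN value gives OUT[B1] (row B1 above).

Answer: {a@B3, b@B1, c@B2, d@B0, e@B1}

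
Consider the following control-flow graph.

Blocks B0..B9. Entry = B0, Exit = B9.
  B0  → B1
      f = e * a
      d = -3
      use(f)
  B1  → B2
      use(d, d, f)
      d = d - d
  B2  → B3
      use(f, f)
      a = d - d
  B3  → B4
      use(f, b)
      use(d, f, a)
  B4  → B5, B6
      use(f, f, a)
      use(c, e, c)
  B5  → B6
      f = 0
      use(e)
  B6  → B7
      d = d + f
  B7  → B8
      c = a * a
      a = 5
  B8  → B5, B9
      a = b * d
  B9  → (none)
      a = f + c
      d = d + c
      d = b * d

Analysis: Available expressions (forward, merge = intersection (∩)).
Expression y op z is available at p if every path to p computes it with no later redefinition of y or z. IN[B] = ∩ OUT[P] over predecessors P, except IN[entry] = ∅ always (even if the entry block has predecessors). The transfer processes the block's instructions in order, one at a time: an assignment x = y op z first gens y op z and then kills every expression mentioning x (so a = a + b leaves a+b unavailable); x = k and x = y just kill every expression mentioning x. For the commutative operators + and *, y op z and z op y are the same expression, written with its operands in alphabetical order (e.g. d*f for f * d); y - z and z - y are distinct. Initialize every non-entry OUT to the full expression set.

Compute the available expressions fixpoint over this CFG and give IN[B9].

Per-block solution:
  B0:  IN={}  OUT={a*e}
  B1:  IN={a*e}  OUT={a*e}
  B2:  IN={a*e}  OUT={d-d}
  B3:  IN={d-d}  OUT={d-d}
  B4:  IN={d-d}  OUT={d-d}
  B5:  IN={}  OUT={}
  B6:  IN={}  OUT={}
  B7:  IN={}  OUT={}
  B8:  IN={}  OUT={b*d}
  B9:  IN={b*d}  OUT={c+f}

Merge at B9: IN[B9] = OUT[B8] = {b*d}

Answer: {b*d}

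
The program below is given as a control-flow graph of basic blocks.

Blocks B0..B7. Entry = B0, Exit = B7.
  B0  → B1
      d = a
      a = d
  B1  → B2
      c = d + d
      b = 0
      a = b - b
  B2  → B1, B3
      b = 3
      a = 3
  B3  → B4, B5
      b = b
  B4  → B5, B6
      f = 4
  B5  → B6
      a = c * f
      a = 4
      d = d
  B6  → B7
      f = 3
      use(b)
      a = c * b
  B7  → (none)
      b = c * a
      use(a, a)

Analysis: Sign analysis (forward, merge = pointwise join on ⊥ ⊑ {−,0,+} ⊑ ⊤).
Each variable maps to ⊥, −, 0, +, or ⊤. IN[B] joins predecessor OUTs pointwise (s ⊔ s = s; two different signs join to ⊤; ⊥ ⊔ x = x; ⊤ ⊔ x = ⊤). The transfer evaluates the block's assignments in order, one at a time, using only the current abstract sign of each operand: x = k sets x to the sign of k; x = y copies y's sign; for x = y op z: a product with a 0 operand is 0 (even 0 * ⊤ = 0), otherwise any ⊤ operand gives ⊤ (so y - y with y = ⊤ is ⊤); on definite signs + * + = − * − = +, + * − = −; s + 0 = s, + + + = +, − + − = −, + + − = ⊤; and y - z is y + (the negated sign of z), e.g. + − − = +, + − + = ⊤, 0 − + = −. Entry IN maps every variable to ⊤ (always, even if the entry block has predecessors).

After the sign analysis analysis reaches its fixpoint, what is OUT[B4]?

Converged values:
  B0:   IN=(all ⊤)   OUT=(all ⊤)
  B1:   IN=(all ⊤)   OUT={a:0, b:0; rest ⊤}
  B2:   IN={a:0, b:0; rest ⊤}   OUT={a:+, b:+; rest ⊤}
  B3:   IN={a:+, b:+; rest ⊤}   OUT={a:+, b:+; rest ⊤}
  B4:   IN={a:+, b:+; rest ⊤}   OUT={a:+, b:+, f:+; rest ⊤}
  B5:   IN={a:+, b:+; rest ⊤}   OUT={a:+, b:+; rest ⊤}
  B6:   IN={a:+, b:+; rest ⊤}   OUT={b:+, f:+; rest ⊤}
  B7:   IN={b:+, f:+; rest ⊤}   OUT={f:+; rest ⊤}

Merge at B4: IN[B4] = OUT[B3] = {a: +, b: +, c: ⊤, d: ⊤, e: ⊤, f: ⊤}
Applying B4's transfer function to that IN value gives OUT[B4] (row B4 above).

Answer: {a: +, b: +, c: ⊤, d: ⊤, e: ⊤, f: +}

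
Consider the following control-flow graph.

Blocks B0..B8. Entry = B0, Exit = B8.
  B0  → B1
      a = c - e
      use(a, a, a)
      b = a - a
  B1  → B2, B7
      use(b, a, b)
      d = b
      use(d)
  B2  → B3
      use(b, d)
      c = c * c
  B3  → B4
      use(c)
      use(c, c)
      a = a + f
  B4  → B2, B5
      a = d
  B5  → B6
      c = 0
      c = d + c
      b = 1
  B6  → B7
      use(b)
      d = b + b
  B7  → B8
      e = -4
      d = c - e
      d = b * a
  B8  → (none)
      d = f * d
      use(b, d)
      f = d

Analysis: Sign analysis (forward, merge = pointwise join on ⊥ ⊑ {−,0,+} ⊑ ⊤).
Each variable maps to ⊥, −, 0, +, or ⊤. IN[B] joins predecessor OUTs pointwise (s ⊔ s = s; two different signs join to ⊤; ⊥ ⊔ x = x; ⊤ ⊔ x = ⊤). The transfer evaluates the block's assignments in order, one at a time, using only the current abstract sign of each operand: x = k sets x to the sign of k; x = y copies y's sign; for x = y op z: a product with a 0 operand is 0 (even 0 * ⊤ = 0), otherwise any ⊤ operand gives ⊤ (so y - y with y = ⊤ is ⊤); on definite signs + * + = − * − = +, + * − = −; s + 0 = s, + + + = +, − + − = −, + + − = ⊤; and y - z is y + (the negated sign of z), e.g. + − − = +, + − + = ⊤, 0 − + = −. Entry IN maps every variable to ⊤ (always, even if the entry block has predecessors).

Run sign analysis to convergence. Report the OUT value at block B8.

Answer: {a: ⊤, b: ⊤, c: ⊤, d: ⊤, e: -, f: ⊤}

Trace:
Converged values:
  B0: | IN=(all ⊤) | OUT=(all ⊤)
  B1: | IN=(all ⊤) | OUT=(all ⊤)
  B2: | IN=(all ⊤) | OUT=(all ⊤)
  B3: | IN=(all ⊤) | OUT=(all ⊤)
  B4: | IN=(all ⊤) | OUT=(all ⊤)
  B5: | IN=(all ⊤) | OUT={b:+; rest ⊤}
  B6: | IN={b:+; rest ⊤} | OUT={b:+, d:+; rest ⊤}
  B7: | IN=(all ⊤) | OUT={e:-; rest ⊤}
  B8: | IN={e:-; rest ⊤} | OUT={e:-; rest ⊤}

Merge at B8: IN[B8] = OUT[B7] = {a: ⊤, b: ⊤, c: ⊤, d: ⊤, e: -, f: ⊤}
Applying B8's transfer function to that IN value gives OUT[B8] (row B8 above).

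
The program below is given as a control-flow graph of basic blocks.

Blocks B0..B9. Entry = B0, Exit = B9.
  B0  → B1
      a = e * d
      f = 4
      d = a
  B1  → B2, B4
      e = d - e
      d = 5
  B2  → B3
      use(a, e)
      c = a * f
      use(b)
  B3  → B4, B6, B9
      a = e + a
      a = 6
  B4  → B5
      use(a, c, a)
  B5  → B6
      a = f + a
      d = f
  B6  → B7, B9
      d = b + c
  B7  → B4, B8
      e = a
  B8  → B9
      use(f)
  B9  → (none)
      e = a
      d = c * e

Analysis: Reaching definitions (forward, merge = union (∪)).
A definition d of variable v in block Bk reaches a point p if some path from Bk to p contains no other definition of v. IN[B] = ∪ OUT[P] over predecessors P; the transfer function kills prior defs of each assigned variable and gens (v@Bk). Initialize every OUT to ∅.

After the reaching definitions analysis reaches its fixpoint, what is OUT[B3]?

Answer: {a@B3, c@B2, d@B1, e@B1, f@B0}

Working:
Per-block solution:
  B0:   IN={}   OUT={a@B0, d@B0, f@B0}
  B1:   IN={a@B0, d@B0, f@B0}   OUT={a@B0, d@B1, e@B1, f@B0}
  B2:   IN={a@B0, d@B1, e@B1, f@B0}   OUT={a@B0, c@B2, d@B1, e@B1, f@B0}
  B3:   IN={a@B0, c@B2, d@B1, e@B1, f@B0}   OUT={a@B3, c@B2, d@B1, e@B1, f@B0}
  B4:   IN={a@B0, a@B3, a@B5, c@B2, d@B1, d@B6, e@B1, e@B7, f@B0}   OUT={a@B0, a@B3, a@B5, c@B2, d@B1, d@B6, e@B1, e@B7, f@B0}
  B5:   IN={a@B0, a@B3, a@B5, c@B2, d@B1, d@B6, e@B1, e@B7, f@B0}   OUT={a@B5, c@B2, d@B5, e@B1, e@B7, f@B0}
  B6:   IN={a@B3, a@B5, c@B2, d@B1, d@B5, e@B1, e@B7, f@B0}   OUT={a@B3, a@B5, c@B2, d@B6, e@B1, e@B7, f@B0}
  B7:   IN={a@B3, a@B5, c@B2, d@B6, e@B1, e@B7, f@B0}   OUT={a@B3, a@B5, c@B2, d@B6, e@B7, f@B0}
  B8:   IN={a@B3, a@B5, c@B2, d@B6, e@B7, f@B0}   OUT={a@B3, a@B5, c@B2, d@B6, e@B7, f@B0}
  B9:   IN={a@B3, a@B5, c@B2, d@B1, d@B6, e@B1, e@B7, f@B0}   OUT={a@B3, a@B5, c@B2, d@B9, e@B9, f@B0}

Merge at B3: IN[B3] = OUT[B2] = {a@B0, c@B2, d@B1, e@B1, f@B0}
Applying B3's transfer function to that IN value gives OUT[B3] (row B3 above).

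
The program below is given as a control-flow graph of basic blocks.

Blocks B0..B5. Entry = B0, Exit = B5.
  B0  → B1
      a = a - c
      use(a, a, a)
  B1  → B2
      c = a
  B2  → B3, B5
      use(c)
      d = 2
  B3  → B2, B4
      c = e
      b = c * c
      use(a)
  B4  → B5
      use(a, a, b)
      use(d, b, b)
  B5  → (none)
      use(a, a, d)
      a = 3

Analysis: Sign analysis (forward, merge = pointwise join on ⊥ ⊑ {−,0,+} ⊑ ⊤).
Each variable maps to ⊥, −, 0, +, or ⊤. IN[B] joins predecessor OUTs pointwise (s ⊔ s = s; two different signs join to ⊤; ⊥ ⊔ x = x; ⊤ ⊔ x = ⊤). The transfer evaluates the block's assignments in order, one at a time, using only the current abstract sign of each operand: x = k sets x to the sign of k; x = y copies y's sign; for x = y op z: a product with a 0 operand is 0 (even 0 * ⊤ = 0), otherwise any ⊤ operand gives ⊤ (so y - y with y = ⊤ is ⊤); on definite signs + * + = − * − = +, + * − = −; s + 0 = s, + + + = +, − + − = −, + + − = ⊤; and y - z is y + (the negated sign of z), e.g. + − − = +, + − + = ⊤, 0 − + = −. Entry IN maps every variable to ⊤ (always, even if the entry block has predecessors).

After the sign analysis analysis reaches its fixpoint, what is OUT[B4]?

Converged values:
  B0:  IN=(all ⊤)  OUT=(all ⊤)
  B1:  IN=(all ⊤)  OUT=(all ⊤)
  B2:  IN=(all ⊤)  OUT={d:+; rest ⊤}
  B3:  IN={d:+; rest ⊤}  OUT={d:+; rest ⊤}
  B4:  IN={d:+; rest ⊤}  OUT={d:+; rest ⊤}
  B5:  IN={d:+; rest ⊤}  OUT={a:+, d:+; rest ⊤}

Merge at B4: IN[B4] = OUT[B3] = {a: ⊤, b: ⊤, c: ⊤, d: +, e: ⊤, f: ⊤}
Applying B4's transfer function to that IN value gives OUT[B4] (row B4 above).

Answer: {a: ⊤, b: ⊤, c: ⊤, d: +, e: ⊤, f: ⊤}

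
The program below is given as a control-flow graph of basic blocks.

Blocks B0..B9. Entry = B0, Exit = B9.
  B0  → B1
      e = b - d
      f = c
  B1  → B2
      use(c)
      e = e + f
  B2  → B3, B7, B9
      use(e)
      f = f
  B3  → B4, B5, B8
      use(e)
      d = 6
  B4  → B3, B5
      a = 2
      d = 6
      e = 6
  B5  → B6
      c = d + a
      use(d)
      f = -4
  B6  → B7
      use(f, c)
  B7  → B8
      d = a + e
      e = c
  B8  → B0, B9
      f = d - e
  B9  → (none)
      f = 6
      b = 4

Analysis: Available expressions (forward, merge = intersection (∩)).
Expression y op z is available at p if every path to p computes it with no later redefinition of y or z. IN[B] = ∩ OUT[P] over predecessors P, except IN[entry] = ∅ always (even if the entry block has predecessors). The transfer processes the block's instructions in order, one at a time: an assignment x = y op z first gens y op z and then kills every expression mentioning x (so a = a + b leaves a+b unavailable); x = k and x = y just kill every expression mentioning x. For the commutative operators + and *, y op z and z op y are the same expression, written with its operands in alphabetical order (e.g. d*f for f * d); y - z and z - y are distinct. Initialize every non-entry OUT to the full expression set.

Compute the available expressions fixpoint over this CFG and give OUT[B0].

Fixpoint table:
  B0:   IN={}   OUT={b-d}
  B1:   IN={b-d}   OUT={b-d}
  B2:   IN={b-d}   OUT={b-d}
  B3:   IN={}   OUT={}
  B4:   IN={}   OUT={}
  B5:   IN={}   OUT={a+d}
  B6:   IN={a+d}   OUT={a+d}
  B7:   IN={}   OUT={}
  B8:   IN={}   OUT={d-e}
  B9:   IN={}   OUT={}

Merge at B0 (entry node, so the boundary value {} is joined with the incoming edge(s)): IN[B0] = {} ∩ OUT[B8] = {}
Applying B0's transfer function to that IN value gives OUT[B0] (row B0 above).

Answer: {b-d}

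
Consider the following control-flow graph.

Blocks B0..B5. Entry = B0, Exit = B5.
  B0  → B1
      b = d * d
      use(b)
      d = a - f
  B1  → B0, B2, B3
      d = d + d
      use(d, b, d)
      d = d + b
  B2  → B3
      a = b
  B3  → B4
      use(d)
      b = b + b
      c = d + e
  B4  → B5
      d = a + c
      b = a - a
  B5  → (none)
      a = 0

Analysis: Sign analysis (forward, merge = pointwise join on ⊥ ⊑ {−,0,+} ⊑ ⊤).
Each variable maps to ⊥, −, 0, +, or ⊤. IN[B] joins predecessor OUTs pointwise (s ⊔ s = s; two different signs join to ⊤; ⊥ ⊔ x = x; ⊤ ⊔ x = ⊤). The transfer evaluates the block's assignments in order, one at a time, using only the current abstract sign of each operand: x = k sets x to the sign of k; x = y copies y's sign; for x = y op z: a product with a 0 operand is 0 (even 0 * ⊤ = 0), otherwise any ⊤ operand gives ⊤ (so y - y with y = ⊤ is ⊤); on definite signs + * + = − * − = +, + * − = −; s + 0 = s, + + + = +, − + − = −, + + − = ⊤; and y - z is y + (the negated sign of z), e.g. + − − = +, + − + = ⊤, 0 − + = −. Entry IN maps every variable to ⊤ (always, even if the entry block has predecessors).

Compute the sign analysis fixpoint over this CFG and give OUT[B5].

Answer: {a: 0, b: ⊤, c: ⊤, d: ⊤, e: ⊤, f: ⊤}

Working:
Converged values:
  B0: | IN=(all ⊤) | OUT=(all ⊤)
  B1: | IN=(all ⊤) | OUT=(all ⊤)
  B2: | IN=(all ⊤) | OUT=(all ⊤)
  B3: | IN=(all ⊤) | OUT=(all ⊤)
  B4: | IN=(all ⊤) | OUT=(all ⊤)
  B5: | IN=(all ⊤) | OUT={a:0; rest ⊤}

Merge at B5: IN[B5] = OUT[B4] = {a: ⊤, b: ⊤, c: ⊤, d: ⊤, e: ⊤, f: ⊤}
Applying B5's transfer function to that IN value gives OUT[B5] (row B5 above).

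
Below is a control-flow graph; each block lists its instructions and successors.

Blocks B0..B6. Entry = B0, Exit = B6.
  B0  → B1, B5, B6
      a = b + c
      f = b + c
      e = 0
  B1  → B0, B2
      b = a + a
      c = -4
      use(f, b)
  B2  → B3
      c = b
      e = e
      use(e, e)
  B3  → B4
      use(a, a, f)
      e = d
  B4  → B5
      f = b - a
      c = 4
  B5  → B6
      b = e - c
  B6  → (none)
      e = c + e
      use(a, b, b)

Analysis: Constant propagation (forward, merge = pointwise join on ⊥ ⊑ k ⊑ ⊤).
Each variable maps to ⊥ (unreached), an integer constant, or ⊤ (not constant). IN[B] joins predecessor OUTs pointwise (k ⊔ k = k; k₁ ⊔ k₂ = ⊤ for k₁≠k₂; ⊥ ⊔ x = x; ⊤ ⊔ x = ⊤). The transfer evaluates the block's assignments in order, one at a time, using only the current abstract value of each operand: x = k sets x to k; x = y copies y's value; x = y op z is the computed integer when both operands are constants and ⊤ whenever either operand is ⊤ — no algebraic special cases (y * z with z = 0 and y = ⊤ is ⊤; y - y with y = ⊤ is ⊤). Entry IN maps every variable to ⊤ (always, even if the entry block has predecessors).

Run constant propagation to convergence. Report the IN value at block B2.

Answer: {a: ⊤, b: ⊤, c: -4, d: ⊤, e: 0, f: ⊤}

Working:
Fixpoint table:
  B0: | IN=(all ⊤) | OUT={e:0; rest ⊤}
  B1: | IN={e:0; rest ⊤} | OUT={c:-4, e:0; rest ⊤}
  B2: | IN={c:-4, e:0; rest ⊤} | OUT={e:0; rest ⊤}
  B3: | IN={e:0; rest ⊤} | OUT=(all ⊤)
  B4: | IN=(all ⊤) | OUT={c:4; rest ⊤}
  B5: | IN=(all ⊤) | OUT=(all ⊤)
  B6: | IN=(all ⊤) | OUT=(all ⊤)

Merge at B2: IN[B2] = OUT[B1] = {a: ⊤, b: ⊤, c: -4, d: ⊤, e: 0, f: ⊤}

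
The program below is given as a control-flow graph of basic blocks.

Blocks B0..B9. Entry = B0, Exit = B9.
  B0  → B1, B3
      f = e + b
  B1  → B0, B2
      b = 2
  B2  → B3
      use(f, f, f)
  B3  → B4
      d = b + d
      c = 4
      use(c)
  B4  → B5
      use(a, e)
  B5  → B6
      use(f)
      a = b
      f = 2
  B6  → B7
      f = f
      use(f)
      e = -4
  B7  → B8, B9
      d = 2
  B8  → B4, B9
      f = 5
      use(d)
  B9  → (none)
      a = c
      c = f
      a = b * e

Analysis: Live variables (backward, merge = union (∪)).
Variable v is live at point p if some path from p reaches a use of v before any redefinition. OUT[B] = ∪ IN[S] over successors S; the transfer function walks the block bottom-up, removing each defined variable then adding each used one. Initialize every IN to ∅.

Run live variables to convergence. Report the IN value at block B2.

Answer: {a, b, d, e, f}

Working:
Converged values:
  B0:   IN={a, b, d, e}   OUT={a, b, d, e, f}
  B1:   IN={a, d, e, f}   OUT={a, b, d, e, f}
  B2:   IN={a, b, d, e, f}   OUT={a, b, d, e, f}
  B3:   IN={a, b, d, e, f}   OUT={a, b, c, e, f}
  B4:   IN={a, b, c, e, f}   OUT={b, c, f}
  B5:   IN={b, c, f}   OUT={a, b, c, f}
  B6:   IN={a, b, c, f}   OUT={a, b, c, e, f}
  B7:   IN={a, b, c, e, f}   OUT={a, b, c, d, e, f}
  B8:   IN={a, b, c, d, e}   OUT={a, b, c, e, f}
  B9:   IN={b, c, e, f}   OUT={}

Merge at B2: OUT[B2] = IN[B3] = {a, b, d, e, f}
Applying B2's transfer function to that OUT value gives IN[B2] (row B2 above).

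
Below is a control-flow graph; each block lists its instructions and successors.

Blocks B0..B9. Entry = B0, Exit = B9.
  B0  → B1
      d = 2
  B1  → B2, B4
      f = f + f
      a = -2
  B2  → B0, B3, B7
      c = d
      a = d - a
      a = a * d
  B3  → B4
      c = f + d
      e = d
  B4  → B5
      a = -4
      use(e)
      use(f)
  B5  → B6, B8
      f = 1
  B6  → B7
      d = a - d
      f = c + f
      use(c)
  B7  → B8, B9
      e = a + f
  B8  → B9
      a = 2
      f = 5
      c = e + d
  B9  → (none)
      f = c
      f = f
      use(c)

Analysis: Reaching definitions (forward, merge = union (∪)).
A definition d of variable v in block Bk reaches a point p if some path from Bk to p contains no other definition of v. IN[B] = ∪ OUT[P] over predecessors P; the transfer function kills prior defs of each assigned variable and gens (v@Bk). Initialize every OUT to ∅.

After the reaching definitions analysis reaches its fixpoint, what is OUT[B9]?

Converged values:
  B0:  IN={a@B2, c@B2, d@B0, f@B1}  OUT={a@B2, c@B2, d@B0, f@B1}
  B1:  IN={a@B2, c@B2, d@B0, f@B1}  OUT={a@B1, c@B2, d@B0, f@B1}
  B2:  IN={a@B1, c@B2, d@B0, f@B1}  OUT={a@B2, c@B2, d@B0, f@B1}
  B3:  IN={a@B2, c@B2, d@B0, f@B1}  OUT={a@B2, c@B3, d@B0, e@B3, f@B1}
  B4:  IN={a@B1, a@B2, c@B2, c@B3, d@B0, e@B3, f@B1}  OUT={a@B4, c@B2, c@B3, d@B0, e@B3, f@B1}
  B5:  IN={a@B4, c@B2, c@B3, d@B0, e@B3, f@B1}  OUT={a@B4, c@B2, c@B3, d@B0, e@B3, f@B5}
  B6:  IN={a@B4, c@B2, c@B3, d@B0, e@B3, f@B5}  OUT={a@B4, c@B2, c@B3, d@B6, e@B3, f@B6}
  B7:  IN={a@B2, a@B4, c@B2, c@B3, d@B0, d@B6, e@B3, f@B1, f@B6}  OUT={a@B2, a@B4, c@B2, c@B3, d@B0, d@B6, e@B7, f@B1, f@B6}
  B8:  IN={a@B2, a@B4, c@B2, c@B3, d@B0, d@B6, e@B3, e@B7, f@B1, f@B5, f@B6}  OUT={a@B8, c@B8, d@B0, d@B6, e@B3, e@B7, f@B8}
  B9:  IN={a@B2, a@B4, a@B8, c@B2, c@B3, c@B8, d@B0, d@B6, e@B3, e@B7, f@B1, f@B6, f@B8}  OUT={a@B2, a@B4, a@B8, c@B2, c@B3, c@B8, d@B0, d@B6, e@B3, e@B7, f@B9}

Merge at B9: IN[B9] = OUT[B7] ⊔ OUT[B8] = {a@B2, a@B4, a@B8, c@B2, c@B3, c@B8, d@B0, d@B6, e@B3, e@B7, f@B1, f@B6, f@B8}
Applying B9's transfer function to that IN value gives OUT[B9] (row B9 above).

Answer: {a@B2, a@B4, a@B8, c@B2, c@B3, c@B8, d@B0, d@B6, e@B3, e@B7, f@B9}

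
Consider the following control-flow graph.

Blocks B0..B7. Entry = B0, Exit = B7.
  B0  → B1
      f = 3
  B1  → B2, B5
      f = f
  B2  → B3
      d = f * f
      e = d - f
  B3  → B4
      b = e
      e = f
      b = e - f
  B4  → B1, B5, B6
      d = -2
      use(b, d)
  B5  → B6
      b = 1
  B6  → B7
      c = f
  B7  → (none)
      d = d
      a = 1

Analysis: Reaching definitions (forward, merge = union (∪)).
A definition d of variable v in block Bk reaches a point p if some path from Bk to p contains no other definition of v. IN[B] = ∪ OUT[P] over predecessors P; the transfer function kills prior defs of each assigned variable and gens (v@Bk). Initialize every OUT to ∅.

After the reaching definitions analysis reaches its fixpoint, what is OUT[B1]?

Answer: {b@B3, d@B4, e@B3, f@B1}

Working:
Per-block solution:
  B0:  IN={}  OUT={f@B0}
  B1:  IN={b@B3, d@B4, e@B3, f@B0, f@B1}  OUT={b@B3, d@B4, e@B3, f@B1}
  B2:  IN={b@B3, d@B4, e@B3, f@B1}  OUT={b@B3, d@B2, e@B2, f@B1}
  B3:  IN={b@B3, d@B2, e@B2, f@B1}  OUT={b@B3, d@B2, e@B3, f@B1}
  B4:  IN={b@B3, d@B2, e@B3, f@B1}  OUT={b@B3, d@B4, e@B3, f@B1}
  B5:  IN={b@B3, d@B4, e@B3, f@B1}  OUT={b@B5, d@B4, e@B3, f@B1}
  B6:  IN={b@B3, b@B5, d@B4, e@B3, f@B1}  OUT={b@B3, b@B5, c@B6, d@B4, e@B3, f@B1}
  B7:  IN={b@B3, b@B5, c@B6, d@B4, e@B3, f@B1}  OUT={a@B7, b@B3, b@B5, c@B6, d@B7, e@B3, f@B1}

Merge at B1: IN[B1] = OUT[B0] ⊔ OUT[B4] = {b@B3, d@B4, e@B3, f@B0, f@B1}
Applying B1's transfer function to that IN value gives OUT[B1] (row B1 above).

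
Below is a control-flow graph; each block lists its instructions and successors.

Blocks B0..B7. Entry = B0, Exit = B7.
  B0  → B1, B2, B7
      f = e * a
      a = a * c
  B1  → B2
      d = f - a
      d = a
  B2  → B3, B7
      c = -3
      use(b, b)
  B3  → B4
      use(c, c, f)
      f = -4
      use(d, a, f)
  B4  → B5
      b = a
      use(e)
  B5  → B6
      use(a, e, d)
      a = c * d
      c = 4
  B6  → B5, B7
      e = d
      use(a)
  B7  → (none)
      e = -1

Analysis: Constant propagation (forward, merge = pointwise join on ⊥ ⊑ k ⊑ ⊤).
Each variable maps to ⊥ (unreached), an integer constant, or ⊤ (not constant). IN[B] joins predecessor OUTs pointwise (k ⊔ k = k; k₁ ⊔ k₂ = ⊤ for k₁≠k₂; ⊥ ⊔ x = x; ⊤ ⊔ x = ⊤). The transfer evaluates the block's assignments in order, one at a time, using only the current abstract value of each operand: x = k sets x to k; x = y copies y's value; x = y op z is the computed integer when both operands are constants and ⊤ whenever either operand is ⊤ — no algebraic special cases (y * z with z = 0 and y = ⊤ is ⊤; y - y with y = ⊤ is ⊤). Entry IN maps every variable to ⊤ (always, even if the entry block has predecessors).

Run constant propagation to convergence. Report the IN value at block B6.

Converged values:
  B0:   IN=(all ⊤)   OUT=(all ⊤)
  B1:   IN=(all ⊤)   OUT=(all ⊤)
  B2:   IN=(all ⊤)   OUT={c:-3; rest ⊤}
  B3:   IN={c:-3; rest ⊤}   OUT={c:-3, f:-4; rest ⊤}
  B4:   IN={c:-3, f:-4; rest ⊤}   OUT={c:-3, f:-4; rest ⊤}
  B5:   IN={f:-4; rest ⊤}   OUT={c:4, f:-4; rest ⊤}
  B6:   IN={c:4, f:-4; rest ⊤}   OUT={c:4, f:-4; rest ⊤}
  B7:   IN=(all ⊤)   OUT={e:-1; rest ⊤}

Merge at B6: IN[B6] = OUT[B5] = {a: ⊤, b: ⊤, c: 4, d: ⊤, e: ⊤, f: -4}

Answer: {a: ⊤, b: ⊤, c: 4, d: ⊤, e: ⊤, f: -4}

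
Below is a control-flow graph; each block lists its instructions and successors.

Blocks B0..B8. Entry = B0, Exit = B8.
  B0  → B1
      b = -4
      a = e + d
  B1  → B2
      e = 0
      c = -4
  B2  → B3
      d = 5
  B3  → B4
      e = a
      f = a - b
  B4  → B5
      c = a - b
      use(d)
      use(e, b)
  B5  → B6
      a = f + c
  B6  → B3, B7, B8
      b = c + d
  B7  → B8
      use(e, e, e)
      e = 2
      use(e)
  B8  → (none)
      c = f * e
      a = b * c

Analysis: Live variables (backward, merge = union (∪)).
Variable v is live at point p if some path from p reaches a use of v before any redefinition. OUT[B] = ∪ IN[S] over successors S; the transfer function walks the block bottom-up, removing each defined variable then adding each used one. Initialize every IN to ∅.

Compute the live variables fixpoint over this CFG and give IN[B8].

Fixpoint table:
  B0:  IN={d, e}  OUT={a, b}
  B1:  IN={a, b}  OUT={a, b}
  B2:  IN={a, b}  OUT={a, b, d}
  B3:  IN={a, b, d}  OUT={a, b, d, e, f}
  B4:  IN={a, b, d, e, f}  OUT={c, d, e, f}
  B5:  IN={c, d, e, f}  OUT={a, c, d, e, f}
  B6:  IN={a, c, d, e, f}  OUT={a, b, d, e, f}
  B7:  IN={b, e, f}  OUT={b, e, f}
  B8:  IN={b, e, f}  OUT={}

B8 is the boundary node: OUT[B8] = {}
Applying B8's transfer function to that OUT value gives IN[B8] (row B8 above).

Answer: {b, e, f}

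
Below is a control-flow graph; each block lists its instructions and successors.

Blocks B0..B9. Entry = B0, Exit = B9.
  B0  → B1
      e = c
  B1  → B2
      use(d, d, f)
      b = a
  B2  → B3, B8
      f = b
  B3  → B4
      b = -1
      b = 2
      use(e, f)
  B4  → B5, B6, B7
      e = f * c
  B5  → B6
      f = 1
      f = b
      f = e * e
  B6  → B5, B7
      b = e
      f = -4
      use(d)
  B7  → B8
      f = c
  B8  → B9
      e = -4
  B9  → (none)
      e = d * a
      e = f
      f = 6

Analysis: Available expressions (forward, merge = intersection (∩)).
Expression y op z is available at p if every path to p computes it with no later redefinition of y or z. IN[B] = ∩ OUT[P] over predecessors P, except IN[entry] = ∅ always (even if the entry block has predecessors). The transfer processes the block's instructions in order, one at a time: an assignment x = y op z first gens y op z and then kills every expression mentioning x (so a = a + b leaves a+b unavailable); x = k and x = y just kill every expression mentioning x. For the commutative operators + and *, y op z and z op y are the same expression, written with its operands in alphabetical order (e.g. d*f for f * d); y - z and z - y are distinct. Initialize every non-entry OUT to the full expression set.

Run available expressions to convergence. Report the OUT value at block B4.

Converged values:
  B0:   IN={}   OUT={}
  B1:   IN={}   OUT={}
  B2:   IN={}   OUT={}
  B3:   IN={}   OUT={}
  B4:   IN={}   OUT={c*f}
  B5:   IN={}   OUT={e*e}
  B6:   IN={}   OUT={}
  B7:   IN={}   OUT={}
  B8:   IN={}   OUT={}
  B9:   IN={}   OUT={a*d}

Merge at B4: IN[B4] = OUT[B3] = {}
Applying B4's transfer function to that IN value gives OUT[B4] (row B4 above).

Answer: {c*f}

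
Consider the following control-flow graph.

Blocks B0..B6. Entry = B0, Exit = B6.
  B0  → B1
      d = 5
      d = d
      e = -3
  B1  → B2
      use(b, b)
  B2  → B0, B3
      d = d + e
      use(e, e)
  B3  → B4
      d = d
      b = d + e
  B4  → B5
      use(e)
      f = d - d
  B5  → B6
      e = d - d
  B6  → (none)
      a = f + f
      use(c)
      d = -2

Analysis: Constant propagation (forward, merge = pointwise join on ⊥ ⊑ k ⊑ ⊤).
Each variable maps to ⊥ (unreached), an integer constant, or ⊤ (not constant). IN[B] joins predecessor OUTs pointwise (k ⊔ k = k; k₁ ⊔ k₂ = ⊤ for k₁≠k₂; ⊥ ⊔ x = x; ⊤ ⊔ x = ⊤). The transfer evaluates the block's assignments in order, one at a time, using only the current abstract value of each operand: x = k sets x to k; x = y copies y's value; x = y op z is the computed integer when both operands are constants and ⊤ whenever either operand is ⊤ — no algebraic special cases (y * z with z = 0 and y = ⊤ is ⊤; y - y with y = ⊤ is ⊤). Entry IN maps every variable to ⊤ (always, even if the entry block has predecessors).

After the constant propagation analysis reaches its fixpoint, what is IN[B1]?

Answer: {a: ⊤, b: ⊤, c: ⊤, d: 5, e: -3, f: ⊤}

Derivation:
Converged values:
  B0:   IN=(all ⊤)   OUT={d:5, e:-3; rest ⊤}
  B1:   IN={d:5, e:-3; rest ⊤}   OUT={d:5, e:-3; rest ⊤}
  B2:   IN={d:5, e:-3; rest ⊤}   OUT={d:2, e:-3; rest ⊤}
  B3:   IN={d:2, e:-3; rest ⊤}   OUT={b:-1, d:2, e:-3; rest ⊤}
  B4:   IN={b:-1, d:2, e:-3; rest ⊤}   OUT={b:-1, d:2, e:-3, f:0; rest ⊤}
  B5:   IN={b:-1, d:2, e:-3, f:0; rest ⊤}   OUT={b:-1, d:2, e:0, f:0; rest ⊤}
  B6:   IN={b:-1, d:2, e:0, f:0; rest ⊤}   OUT={a:0, b:-1, d:-2, e:0, f:0; rest ⊤}

Merge at B1: IN[B1] = OUT[B0] = {a: ⊤, b: ⊤, c: ⊤, d: 5, e: -3, f: ⊤}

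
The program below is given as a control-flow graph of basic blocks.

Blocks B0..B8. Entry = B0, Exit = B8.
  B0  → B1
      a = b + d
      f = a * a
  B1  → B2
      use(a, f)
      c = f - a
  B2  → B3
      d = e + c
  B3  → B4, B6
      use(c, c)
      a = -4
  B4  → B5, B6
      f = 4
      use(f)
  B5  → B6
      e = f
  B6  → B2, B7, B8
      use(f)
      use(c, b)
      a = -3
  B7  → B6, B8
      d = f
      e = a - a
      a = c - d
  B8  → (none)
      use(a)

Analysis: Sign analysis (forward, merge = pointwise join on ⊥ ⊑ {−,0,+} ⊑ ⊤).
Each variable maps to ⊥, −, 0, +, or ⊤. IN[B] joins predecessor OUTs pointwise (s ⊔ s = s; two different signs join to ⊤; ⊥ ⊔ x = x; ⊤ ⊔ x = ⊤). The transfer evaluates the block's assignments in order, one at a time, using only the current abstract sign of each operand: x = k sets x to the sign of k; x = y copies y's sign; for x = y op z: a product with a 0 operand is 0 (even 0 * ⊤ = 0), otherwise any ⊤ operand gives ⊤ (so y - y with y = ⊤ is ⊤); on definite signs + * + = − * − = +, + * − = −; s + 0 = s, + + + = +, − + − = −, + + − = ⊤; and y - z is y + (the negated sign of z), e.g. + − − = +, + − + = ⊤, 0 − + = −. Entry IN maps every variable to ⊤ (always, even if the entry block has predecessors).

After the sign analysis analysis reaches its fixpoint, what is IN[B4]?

Answer: {a: -, b: ⊤, c: ⊤, d: ⊤, e: ⊤, f: ⊤}

Trace:
Fixpoint table:
  B0: | IN=(all ⊤) | OUT=(all ⊤)
  B1: | IN=(all ⊤) | OUT=(all ⊤)
  B2: | IN=(all ⊤) | OUT=(all ⊤)
  B3: | IN=(all ⊤) | OUT={a:-; rest ⊤}
  B4: | IN={a:-; rest ⊤} | OUT={a:-, f:+; rest ⊤}
  B5: | IN={a:-, f:+; rest ⊤} | OUT={a:-, e:+, f:+; rest ⊤}
  B6: | IN=(all ⊤) | OUT={a:-; rest ⊤}
  B7: | IN={a:-; rest ⊤} | OUT=(all ⊤)
  B8: | IN=(all ⊤) | OUT=(all ⊤)

Merge at B4: IN[B4] = OUT[B3] = {a: -, b: ⊤, c: ⊤, d: ⊤, e: ⊤, f: ⊤}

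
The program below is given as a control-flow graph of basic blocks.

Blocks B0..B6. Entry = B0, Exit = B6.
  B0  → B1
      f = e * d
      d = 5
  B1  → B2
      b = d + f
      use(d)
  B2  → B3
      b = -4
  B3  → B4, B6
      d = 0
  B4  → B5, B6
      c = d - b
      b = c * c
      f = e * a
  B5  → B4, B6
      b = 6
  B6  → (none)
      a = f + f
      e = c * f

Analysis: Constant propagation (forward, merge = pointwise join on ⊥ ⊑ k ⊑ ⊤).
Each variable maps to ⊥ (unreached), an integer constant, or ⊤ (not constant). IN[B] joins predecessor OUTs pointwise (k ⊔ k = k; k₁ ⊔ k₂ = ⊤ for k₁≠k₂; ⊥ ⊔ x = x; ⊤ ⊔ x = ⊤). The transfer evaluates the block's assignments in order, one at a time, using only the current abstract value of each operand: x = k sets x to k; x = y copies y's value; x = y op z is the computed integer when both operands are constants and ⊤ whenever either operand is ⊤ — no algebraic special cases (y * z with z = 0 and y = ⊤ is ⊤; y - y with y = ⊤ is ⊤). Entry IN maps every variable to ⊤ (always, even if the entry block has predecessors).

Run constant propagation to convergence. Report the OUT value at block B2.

Per-block solution:
  B0: | IN=(all ⊤) | OUT={d:5; rest ⊤}
  B1: | IN={d:5; rest ⊤} | OUT={d:5; rest ⊤}
  B2: | IN={d:5; rest ⊤} | OUT={b:-4, d:5; rest ⊤}
  B3: | IN={b:-4, d:5; rest ⊤} | OUT={b:-4, d:0; rest ⊤}
  B4: | IN={d:0; rest ⊤} | OUT={d:0; rest ⊤}
  B5: | IN={d:0; rest ⊤} | OUT={b:6, d:0; rest ⊤}
  B6: | IN={d:0; rest ⊤} | OUT={d:0; rest ⊤}

Merge at B2: IN[B2] = OUT[B1] = {a: ⊤, b: ⊤, c: ⊤, d: 5, e: ⊤, f: ⊤}
Applying B2's transfer function to that IN value gives OUT[B2] (row B2 above).

Answer: {a: ⊤, b: -4, c: ⊤, d: 5, e: ⊤, f: ⊤}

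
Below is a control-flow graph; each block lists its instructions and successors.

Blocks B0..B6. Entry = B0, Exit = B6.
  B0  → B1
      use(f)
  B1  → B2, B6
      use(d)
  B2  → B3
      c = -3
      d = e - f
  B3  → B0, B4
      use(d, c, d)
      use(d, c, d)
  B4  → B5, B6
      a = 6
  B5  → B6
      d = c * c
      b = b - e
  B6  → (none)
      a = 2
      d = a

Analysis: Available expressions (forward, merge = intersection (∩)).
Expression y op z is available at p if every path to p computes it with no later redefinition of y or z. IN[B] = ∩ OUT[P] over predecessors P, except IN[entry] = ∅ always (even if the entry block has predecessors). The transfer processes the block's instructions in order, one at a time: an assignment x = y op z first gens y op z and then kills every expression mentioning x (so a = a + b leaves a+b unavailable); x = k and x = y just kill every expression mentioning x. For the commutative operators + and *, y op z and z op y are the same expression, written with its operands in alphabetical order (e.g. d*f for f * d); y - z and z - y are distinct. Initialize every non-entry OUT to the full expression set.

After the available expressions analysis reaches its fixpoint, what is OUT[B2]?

Converged values:
  B0: | IN={} | OUT={}
  B1: | IN={} | OUT={}
  B2: | IN={} | OUT={e-f}
  B3: | IN={e-f} | OUT={e-f}
  B4: | IN={e-f} | OUT={e-f}
  B5: | IN={e-f} | OUT={c*c, e-f}
  B6: | IN={} | OUT={}

Merge at B2: IN[B2] = OUT[B1] = {}
Applying B2's transfer function to that IN value gives OUT[B2] (row B2 above).

Answer: {e-f}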